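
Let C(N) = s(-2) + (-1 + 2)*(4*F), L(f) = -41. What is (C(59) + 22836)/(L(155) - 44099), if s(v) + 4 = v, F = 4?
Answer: -11423/22070 ≈ -0.51758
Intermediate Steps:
s(v) = -4 + v
C(N) = 10 (C(N) = (-4 - 2) + (-1 + 2)*(4*4) = -6 + 1*16 = -6 + 16 = 10)
(C(59) + 22836)/(L(155) - 44099) = (10 + 22836)/(-41 - 44099) = 22846/(-44140) = 22846*(-1/44140) = -11423/22070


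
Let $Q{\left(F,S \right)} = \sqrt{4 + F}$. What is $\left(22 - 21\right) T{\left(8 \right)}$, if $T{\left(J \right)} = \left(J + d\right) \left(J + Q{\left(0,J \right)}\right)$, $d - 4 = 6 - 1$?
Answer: $170$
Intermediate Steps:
$d = 9$ ($d = 4 + \left(6 - 1\right) = 4 + 5 = 9$)
$T{\left(J \right)} = \left(2 + J\right) \left(9 + J\right)$ ($T{\left(J \right)} = \left(J + 9\right) \left(J + \sqrt{4 + 0}\right) = \left(9 + J\right) \left(J + \sqrt{4}\right) = \left(9 + J\right) \left(J + 2\right) = \left(9 + J\right) \left(2 + J\right) = \left(2 + J\right) \left(9 + J\right)$)
$\left(22 - 21\right) T{\left(8 \right)} = \left(22 - 21\right) \left(18 + 8^{2} + 11 \cdot 8\right) = \left(22 - 21\right) \left(18 + 64 + 88\right) = \left(22 - 21\right) 170 = 1 \cdot 170 = 170$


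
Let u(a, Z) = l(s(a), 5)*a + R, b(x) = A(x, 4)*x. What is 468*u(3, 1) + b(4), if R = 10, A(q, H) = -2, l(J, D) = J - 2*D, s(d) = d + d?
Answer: -944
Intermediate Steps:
s(d) = 2*d
b(x) = -2*x
u(a, Z) = 10 + a*(-10 + 2*a) (u(a, Z) = (2*a - 2*5)*a + 10 = (2*a - 10)*a + 10 = (-10 + 2*a)*a + 10 = a*(-10 + 2*a) + 10 = 10 + a*(-10 + 2*a))
468*u(3, 1) + b(4) = 468*(10 + 2*3*(-5 + 3)) - 2*4 = 468*(10 + 2*3*(-2)) - 8 = 468*(10 - 12) - 8 = 468*(-2) - 8 = -936 - 8 = -944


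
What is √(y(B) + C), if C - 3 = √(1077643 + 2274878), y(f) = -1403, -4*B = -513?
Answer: √(-1400 + √3352521) ≈ 20.760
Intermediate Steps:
B = 513/4 (B = -¼*(-513) = 513/4 ≈ 128.25)
C = 3 + √3352521 (C = 3 + √(1077643 + 2274878) = 3 + √3352521 ≈ 1834.0)
√(y(B) + C) = √(-1403 + (3 + √3352521)) = √(-1400 + √3352521)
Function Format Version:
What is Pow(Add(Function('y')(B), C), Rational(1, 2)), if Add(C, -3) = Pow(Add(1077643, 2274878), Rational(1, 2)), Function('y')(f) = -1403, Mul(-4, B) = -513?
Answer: Pow(Add(-1400, Pow(3352521, Rational(1, 2))), Rational(1, 2)) ≈ 20.760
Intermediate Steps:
B = Rational(513, 4) (B = Mul(Rational(-1, 4), -513) = Rational(513, 4) ≈ 128.25)
C = Add(3, Pow(3352521, Rational(1, 2))) (C = Add(3, Pow(Add(1077643, 2274878), Rational(1, 2))) = Add(3, Pow(3352521, Rational(1, 2))) ≈ 1834.0)
Pow(Add(Function('y')(B), C), Rational(1, 2)) = Pow(Add(-1403, Add(3, Pow(3352521, Rational(1, 2)))), Rational(1, 2)) = Pow(Add(-1400, Pow(3352521, Rational(1, 2))), Rational(1, 2))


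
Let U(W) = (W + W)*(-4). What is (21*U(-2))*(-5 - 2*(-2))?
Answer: -336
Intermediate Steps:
U(W) = -8*W (U(W) = (2*W)*(-4) = -8*W)
(21*U(-2))*(-5 - 2*(-2)) = (21*(-8*(-2)))*(-5 - 2*(-2)) = (21*16)*(-5 + 4) = 336*(-1) = -336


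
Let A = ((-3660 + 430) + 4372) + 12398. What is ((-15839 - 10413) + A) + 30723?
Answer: 18011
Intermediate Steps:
A = 13540 (A = (-3230 + 4372) + 12398 = 1142 + 12398 = 13540)
((-15839 - 10413) + A) + 30723 = ((-15839 - 10413) + 13540) + 30723 = (-26252 + 13540) + 30723 = -12712 + 30723 = 18011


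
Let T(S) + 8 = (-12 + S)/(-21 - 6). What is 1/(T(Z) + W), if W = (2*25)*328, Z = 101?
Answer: 27/442495 ≈ 6.1018e-5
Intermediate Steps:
T(S) = -68/9 - S/27 (T(S) = -8 + (-12 + S)/(-21 - 6) = -8 + (-12 + S)/(-27) = -8 + (-12 + S)*(-1/27) = -8 + (4/9 - S/27) = -68/9 - S/27)
W = 16400 (W = 50*328 = 16400)
1/(T(Z) + W) = 1/((-68/9 - 1/27*101) + 16400) = 1/((-68/9 - 101/27) + 16400) = 1/(-305/27 + 16400) = 1/(442495/27) = 27/442495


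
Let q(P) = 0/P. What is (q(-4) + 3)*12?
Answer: 36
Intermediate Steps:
q(P) = 0
(q(-4) + 3)*12 = (0 + 3)*12 = 3*12 = 36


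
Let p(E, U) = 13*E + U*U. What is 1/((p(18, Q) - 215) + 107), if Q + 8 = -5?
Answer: 1/295 ≈ 0.0033898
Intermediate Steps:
Q = -13 (Q = -8 - 5 = -13)
p(E, U) = U² + 13*E (p(E, U) = 13*E + U² = U² + 13*E)
1/((p(18, Q) - 215) + 107) = 1/((((-13)² + 13*18) - 215) + 107) = 1/(((169 + 234) - 215) + 107) = 1/((403 - 215) + 107) = 1/(188 + 107) = 1/295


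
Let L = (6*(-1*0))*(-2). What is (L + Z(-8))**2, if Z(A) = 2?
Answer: 4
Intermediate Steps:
L = 0 (L = (6*0)*(-2) = 0*(-2) = 0)
(L + Z(-8))**2 = (0 + 2)**2 = 2**2 = 4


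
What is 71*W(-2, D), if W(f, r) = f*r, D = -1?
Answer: 142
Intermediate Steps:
71*W(-2, D) = 71*(-2*(-1)) = 71*2 = 142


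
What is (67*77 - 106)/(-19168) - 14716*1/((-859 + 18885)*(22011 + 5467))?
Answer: -625781523243/2373565906976 ≈ -0.26365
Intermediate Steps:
(67*77 - 106)/(-19168) - 14716*1/((-859 + 18885)*(22011 + 5467)) = (5159 - 106)*(-1/19168) - 14716/(18026*27478) = 5053*(-1/19168) - 14716/495318428 = -5053/19168 - 14716*1/495318428 = -5053/19168 - 3679/123829607 = -625781523243/2373565906976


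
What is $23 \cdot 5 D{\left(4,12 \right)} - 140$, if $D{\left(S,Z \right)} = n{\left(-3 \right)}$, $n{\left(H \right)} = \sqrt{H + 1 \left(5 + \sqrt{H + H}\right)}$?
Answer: $-140 + 115 \sqrt{2 + i \sqrt{6}} \approx 44.758 + 87.667 i$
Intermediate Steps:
$n{\left(H \right)} = \sqrt{5 + H + \sqrt{2} \sqrt{H}}$ ($n{\left(H \right)} = \sqrt{H + 1 \left(5 + \sqrt{2 H}\right)} = \sqrt{H + 1 \left(5 + \sqrt{2} \sqrt{H}\right)} = \sqrt{H + \left(5 + \sqrt{2} \sqrt{H}\right)} = \sqrt{5 + H + \sqrt{2} \sqrt{H}}$)
$D{\left(S,Z \right)} = \sqrt{2 + i \sqrt{6}}$ ($D{\left(S,Z \right)} = \sqrt{5 - 3 + \sqrt{2} \sqrt{-3}} = \sqrt{5 - 3 + \sqrt{2} i \sqrt{3}} = \sqrt{5 - 3 + i \sqrt{6}} = \sqrt{2 + i \sqrt{6}}$)
$23 \cdot 5 D{\left(4,12 \right)} - 140 = 23 \cdot 5 \sqrt{2 + i \sqrt{6}} - 140 = 115 \sqrt{2 + i \sqrt{6}} - 140 = -140 + 115 \sqrt{2 + i \sqrt{6}}$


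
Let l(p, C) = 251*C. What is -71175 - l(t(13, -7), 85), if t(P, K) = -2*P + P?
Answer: -92510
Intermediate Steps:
t(P, K) = -P
-71175 - l(t(13, -7), 85) = -71175 - 251*85 = -71175 - 1*21335 = -71175 - 21335 = -92510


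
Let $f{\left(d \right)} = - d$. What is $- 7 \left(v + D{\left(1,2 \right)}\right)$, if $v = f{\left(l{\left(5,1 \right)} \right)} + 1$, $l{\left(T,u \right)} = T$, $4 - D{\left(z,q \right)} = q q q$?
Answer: $56$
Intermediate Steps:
$D{\left(z,q \right)} = 4 - q^{3}$ ($D{\left(z,q \right)} = 4 - q q q = 4 - q^{2} q = 4 - q^{3}$)
$v = -4$ ($v = \left(-1\right) 5 + 1 = -5 + 1 = -4$)
$- 7 \left(v + D{\left(1,2 \right)}\right) = - 7 \left(-4 + \left(4 - 2^{3}\right)\right) = - 7 \left(-4 + \left(4 - 8\right)\right) = - 7 \left(-4 - 4\right) = \left(-7\right) \left(-8\right) = 56$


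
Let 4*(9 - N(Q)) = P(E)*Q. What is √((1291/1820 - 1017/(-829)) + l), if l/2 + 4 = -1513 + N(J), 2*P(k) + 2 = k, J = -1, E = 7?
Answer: 3*I*√190511694466730/754390 ≈ 54.889*I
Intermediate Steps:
P(k) = -1 + k/2
N(Q) = 9 - 5*Q/8 (N(Q) = 9 - (-1 + (½)*7)*Q/4 = 9 - (-1 + 7/2)*Q/4 = 9 - 5*Q/8)
l = -12059/4 (l = -8 + 2*(-1513 + (9 - 5/8*(-1))) = -8 + 2*(-1513 + (9 + 5/8)) = -8 + 2*(-1513 + 77/8) = -8 + 2*(-12027/8) = -8 - 12027/4 = -12059/4 ≈ -3014.8)
√((1291/1820 - 1017/(-829)) + l) = √((1291/1820 - 1017/(-829)) - 12059/4) = √((1291*(1/1820) - 1017*(-1/829)) - 12059/4) = √((1291/1820 + 1017/829) - 12059/4) = √(2921179/1508780 - 12059/4) = √(-2272836663/754390) = 3*I*√190511694466730/754390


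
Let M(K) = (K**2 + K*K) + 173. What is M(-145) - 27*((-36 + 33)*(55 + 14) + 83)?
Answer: 45571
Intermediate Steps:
M(K) = 173 + 2*K**2 (M(K) = (K**2 + K**2) + 173 = 2*K**2 + 173 = 173 + 2*K**2)
M(-145) - 27*((-36 + 33)*(55 + 14) + 83) = (173 + 2*(-145)**2) - 27*((-36 + 33)*(55 + 14) + 83) = (173 + 2*21025) - 27*(-3*69 + 83) = (173 + 42050) - 27*(-207 + 83) = 42223 - 27*(-124) = 42223 + 3348 = 45571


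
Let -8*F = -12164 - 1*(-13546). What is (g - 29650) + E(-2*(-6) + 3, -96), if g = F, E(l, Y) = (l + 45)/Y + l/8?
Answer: -59643/2 ≈ -29822.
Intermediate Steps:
E(l, Y) = l/8 + (45 + l)/Y (E(l, Y) = (45 + l)/Y + l*(⅛) = (45 + l)/Y + l/8 = l/8 + (45 + l)/Y)
F = -691/4 (F = -(-12164 - 1*(-13546))/8 = -(-12164 + 13546)/8 = -⅛*1382 = -691/4 ≈ -172.75)
g = -691/4 ≈ -172.75
(g - 29650) + E(-2*(-6) + 3, -96) = (-691/4 - 29650) + (45 + (-2*(-6) + 3) + (⅛)*(-96)*(-2*(-6) + 3))/(-96) = -119291/4 - (45 + (12 + 3) + (⅛)*(-96)*(12 + 3))/96 = -119291/4 - (45 + 15 + (⅛)*(-96)*15)/96 = -119291/4 - (45 + 15 - 180)/96 = -119291/4 - 1/96*(-120) = -119291/4 + 5/4 = -59643/2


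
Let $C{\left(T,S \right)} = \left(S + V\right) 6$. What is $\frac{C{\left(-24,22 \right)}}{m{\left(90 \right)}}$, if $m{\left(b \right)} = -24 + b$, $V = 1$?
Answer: $\frac{23}{11} \approx 2.0909$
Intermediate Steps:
$C{\left(T,S \right)} = 6 + 6 S$ ($C{\left(T,S \right)} = \left(S + 1\right) 6 = \left(1 + S\right) 6 = 6 + 6 S$)
$\frac{C{\left(-24,22 \right)}}{m{\left(90 \right)}} = \frac{6 + 6 \cdot 22}{-24 + 90} = \frac{6 + 132}{66} = 138 \cdot \frac{1}{66} = \frac{23}{11}$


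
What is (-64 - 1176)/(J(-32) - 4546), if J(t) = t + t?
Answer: 124/461 ≈ 0.26898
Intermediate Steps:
J(t) = 2*t
(-64 - 1176)/(J(-32) - 4546) = (-64 - 1176)/(2*(-32) - 4546) = -1240/(-64 - 4546) = -1240/(-4610) = -1240*(-1/4610) = 124/461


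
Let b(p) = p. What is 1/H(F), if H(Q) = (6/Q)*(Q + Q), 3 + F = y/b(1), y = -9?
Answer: 1/12 ≈ 0.083333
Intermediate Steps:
F = -12 (F = -3 - 9/1 = -3 - 9*1 = -3 - 9 = -12)
H(Q) = 12 (H(Q) = (6/Q)*(2*Q) = 12)
1/H(F) = 1/12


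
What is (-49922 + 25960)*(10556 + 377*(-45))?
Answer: 153572458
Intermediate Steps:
(-49922 + 25960)*(10556 + 377*(-45)) = -23962*(10556 - 16965) = -23962*(-6409) = 153572458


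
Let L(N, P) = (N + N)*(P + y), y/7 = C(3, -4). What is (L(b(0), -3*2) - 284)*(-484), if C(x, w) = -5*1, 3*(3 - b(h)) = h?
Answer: 256520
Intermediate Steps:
b(h) = 3 - h/3
C(x, w) = -5
y = -35 (y = 7*(-5) = -35)
L(N, P) = 2*N*(-35 + P) (L(N, P) = (N + N)*(P - 35) = (2*N)*(-35 + P) = 2*N*(-35 + P))
(L(b(0), -3*2) - 284)*(-484) = (2*(3 - 1/3*0)*(-35 - 3*2) - 284)*(-484) = (2*(3 + 0)*(-35 - 6) - 284)*(-484) = (2*3*(-41) - 284)*(-484) = (-246 - 284)*(-484) = -530*(-484) = 256520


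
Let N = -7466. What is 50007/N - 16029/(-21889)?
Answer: -974930709/163423274 ≈ -5.9657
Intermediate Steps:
50007/N - 16029/(-21889) = 50007/(-7466) - 16029/(-21889) = 50007*(-1/7466) - 16029*(-1/21889) = -50007/7466 + 16029/21889 = -974930709/163423274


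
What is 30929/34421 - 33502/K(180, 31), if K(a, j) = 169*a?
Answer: -106156081/523543410 ≈ -0.20276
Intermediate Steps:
30929/34421 - 33502/K(180, 31) = 30929/34421 - 33502/(169*180) = 30929*(1/34421) - 33502/30420 = 30929/34421 - 33502*1/30420 = 30929/34421 - 16751/15210 = -106156081/523543410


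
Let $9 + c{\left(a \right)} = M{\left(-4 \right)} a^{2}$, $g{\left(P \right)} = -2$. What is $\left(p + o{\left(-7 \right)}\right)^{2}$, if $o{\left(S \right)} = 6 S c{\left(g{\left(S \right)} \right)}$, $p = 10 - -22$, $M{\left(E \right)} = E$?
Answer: $1170724$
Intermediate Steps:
$p = 32$ ($p = 10 + 22 = 32$)
$c{\left(a \right)} = -9 - 4 a^{2}$
$o{\left(S \right)} = - 150 S$ ($o{\left(S \right)} = 6 S \left(-9 - 4 \left(-2\right)^{2}\right) = 6 S \left(-9 - 16\right) = 6 S \left(-25\right) = - 150 S$)
$\left(p + o{\left(-7 \right)}\right)^{2} = \left(32 - -1050\right)^{2} = \left(32 + 1050\right)^{2} = 1082^{2} = 1170724$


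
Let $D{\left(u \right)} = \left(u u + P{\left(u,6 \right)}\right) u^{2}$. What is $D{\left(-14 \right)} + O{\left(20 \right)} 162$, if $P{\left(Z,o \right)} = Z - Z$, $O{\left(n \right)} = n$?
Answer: $41656$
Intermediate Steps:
$P{\left(Z,o \right)} = 0$
$D{\left(u \right)} = u^{4}$ ($D{\left(u \right)} = \left(u u + 0\right) u^{2} = \left(u^{2} + 0\right) u^{2} = u^{2} u^{2} = u^{4}$)
$D{\left(-14 \right)} + O{\left(20 \right)} 162 = \left(-14\right)^{4} + 20 \cdot 162 = 38416 + 3240 = 41656$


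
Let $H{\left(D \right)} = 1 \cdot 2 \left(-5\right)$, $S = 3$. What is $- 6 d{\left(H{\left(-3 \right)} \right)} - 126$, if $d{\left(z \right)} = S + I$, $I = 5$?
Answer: $-174$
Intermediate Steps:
$H{\left(D \right)} = -10$ ($H{\left(D \right)} = 2 \left(-5\right) = -10$)
$d{\left(z \right)} = 8$ ($d{\left(z \right)} = 3 + 5 = 8$)
$- 6 d{\left(H{\left(-3 \right)} \right)} - 126 = \left(-6\right) 8 - 126 = -48 - 126 = -174$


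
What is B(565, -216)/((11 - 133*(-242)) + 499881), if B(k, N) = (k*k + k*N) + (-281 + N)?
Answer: 98344/266039 ≈ 0.36966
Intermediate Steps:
B(k, N) = -281 + N + k**2 + N*k (B(k, N) = (k**2 + N*k) + (-281 + N) = -281 + N + k**2 + N*k)
B(565, -216)/((11 - 133*(-242)) + 499881) = (-281 - 216 + 565**2 - 216*565)/((11 - 133*(-242)) + 499881) = (-281 - 216 + 319225 - 122040)/((11 + 32186) + 499881) = 196688/(32197 + 499881) = 196688/532078 = 196688*(1/532078) = 98344/266039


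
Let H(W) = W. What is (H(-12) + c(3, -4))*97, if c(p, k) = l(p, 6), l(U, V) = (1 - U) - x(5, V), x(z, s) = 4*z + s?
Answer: -3880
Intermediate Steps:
x(z, s) = s + 4*z
l(U, V) = -19 - U - V (l(U, V) = (1 - U) - (V + 4*5) = (1 - U) - (V + 20) = (1 - U) - (20 + V) = (1 - U) + (-20 - V) = -19 - U - V)
c(p, k) = -25 - p (c(p, k) = -19 - p - 1*6 = -19 - p - 6 = -25 - p)
(H(-12) + c(3, -4))*97 = (-12 + (-25 - 1*3))*97 = (-12 + (-25 - 3))*97 = (-12 - 28)*97 = -40*97 = -3880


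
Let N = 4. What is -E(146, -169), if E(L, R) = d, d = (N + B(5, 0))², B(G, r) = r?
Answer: -16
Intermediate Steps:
d = 16 (d = (4 + 0)² = 4² = 16)
E(L, R) = 16
-E(146, -169) = -1*16 = -16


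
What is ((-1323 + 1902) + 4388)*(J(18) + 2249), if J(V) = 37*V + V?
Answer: 14568211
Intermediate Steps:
J(V) = 38*V
((-1323 + 1902) + 4388)*(J(18) + 2249) = ((-1323 + 1902) + 4388)*(38*18 + 2249) = (579 + 4388)*(684 + 2249) = 4967*2933 = 14568211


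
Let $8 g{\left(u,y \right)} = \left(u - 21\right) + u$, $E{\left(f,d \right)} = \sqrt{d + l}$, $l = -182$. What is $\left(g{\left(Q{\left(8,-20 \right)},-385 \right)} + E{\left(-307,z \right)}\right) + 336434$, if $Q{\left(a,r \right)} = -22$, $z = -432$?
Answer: $\frac{2691407}{8} + i \sqrt{614} \approx 3.3643 \cdot 10^{5} + 24.779 i$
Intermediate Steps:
$E{\left(f,d \right)} = \sqrt{-182 + d}$ ($E{\left(f,d \right)} = \sqrt{d - 182} = \sqrt{-182 + d}$)
$g{\left(u,y \right)} = - \frac{21}{8} + \frac{u}{4}$ ($g{\left(u,y \right)} = \frac{\left(u - 21\right) + u}{8} = \frac{\left(-21 + u\right) + u}{8} = \frac{-21 + 2 u}{8} = - \frac{21}{8} + \frac{u}{4}$)
$\left(g{\left(Q{\left(8,-20 \right)},-385 \right)} + E{\left(-307,z \right)}\right) + 336434 = \left(\left(- \frac{21}{8} + \frac{1}{4} \left(-22\right)\right) + \sqrt{-182 - 432}\right) + 336434 = \left(\left(- \frac{21}{8} - \frac{11}{2}\right) + \sqrt{-614}\right) + 336434 = \left(- \frac{65}{8} + i \sqrt{614}\right) + 336434 = \frac{2691407}{8} + i \sqrt{614}$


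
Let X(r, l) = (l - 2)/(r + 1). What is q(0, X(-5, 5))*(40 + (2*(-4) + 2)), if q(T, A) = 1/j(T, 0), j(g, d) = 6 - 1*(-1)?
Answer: 34/7 ≈ 4.8571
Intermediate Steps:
j(g, d) = 7 (j(g, d) = 6 + 1 = 7)
X(r, l) = (-2 + l)/(1 + r)
q(T, A) = ⅐ (q(T, A) = 1/7 = ⅐)
q(0, X(-5, 5))*(40 + (2*(-4) + 2)) = (40 + (2*(-4) + 2))/7 = (40 + (-8 + 2))/7 = (40 - 6)/7 = (⅐)*34 = 34/7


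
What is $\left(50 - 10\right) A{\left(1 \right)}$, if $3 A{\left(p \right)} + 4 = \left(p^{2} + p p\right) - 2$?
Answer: $- \frac{160}{3} \approx -53.333$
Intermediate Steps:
$A{\left(p \right)} = -2 + \frac{2 p^{2}}{3}$ ($A{\left(p \right)} = - \frac{4}{3} + \frac{\left(p^{2} + p p\right) - 2}{3} = - \frac{4}{3} + \frac{\left(p^{2} + p^{2}\right) - 2}{3} = - \frac{4}{3} + \frac{2 p^{2} - 2}{3} = - \frac{4}{3} + \frac{-2 + 2 p^{2}}{3} = - \frac{4}{3} + \left(- \frac{2}{3} + \frac{2 p^{2}}{3}\right) = -2 + \frac{2 p^{2}}{3}$)
$\left(50 - 10\right) A{\left(1 \right)} = \left(50 - 10\right) \left(-2 + \frac{2 \cdot 1^{2}}{3}\right) = 40 \left(-2 + \frac{2}{3} \cdot 1\right) = 40 \left(-2 + \frac{2}{3}\right) = 40 \left(- \frac{4}{3}\right) = - \frac{160}{3}$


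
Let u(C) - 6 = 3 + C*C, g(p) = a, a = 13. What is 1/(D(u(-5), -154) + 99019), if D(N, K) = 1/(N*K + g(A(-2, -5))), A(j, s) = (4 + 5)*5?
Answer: 5223/517176236 ≈ 1.0099e-5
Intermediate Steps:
A(j, s) = 45 (A(j, s) = 9*5 = 45)
g(p) = 13
u(C) = 9 + C² (u(C) = 6 + (3 + C*C) = 6 + (3 + C²) = 9 + C²)
D(N, K) = 1/(13 + K*N) (D(N, K) = 1/(N*K + 13) = 1/(K*N + 13) = 1/(13 + K*N))
1/(D(u(-5), -154) + 99019) = 1/(1/(13 - 154*(9 + (-5)²)) + 99019) = 1/(1/(13 - 154*(9 + 25)) + 99019) = 1/(1/(13 - 154*34) + 99019) = 1/(1/(13 - 5236) + 99019) = 1/(1/(-5223) + 99019) = 1/(-1/5223 + 99019) = 1/(517176236/5223) = 5223/517176236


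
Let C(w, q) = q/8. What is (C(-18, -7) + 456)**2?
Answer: 13256881/64 ≈ 2.0714e+5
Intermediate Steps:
C(w, q) = q/8 (C(w, q) = q*(1/8) = q/8)
(C(-18, -7) + 456)**2 = ((1/8)*(-7) + 456)**2 = (-7/8 + 456)**2 = (3641/8)**2 = 13256881/64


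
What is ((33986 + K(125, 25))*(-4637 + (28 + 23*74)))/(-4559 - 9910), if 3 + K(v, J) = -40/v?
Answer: 823230423/120575 ≈ 6827.5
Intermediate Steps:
K(v, J) = -3 - 40/v
((33986 + K(125, 25))*(-4637 + (28 + 23*74)))/(-4559 - 9910) = ((33986 + (-3 - 40/125))*(-4637 + (28 + 23*74)))/(-4559 - 9910) = ((33986 + (-3 - 40*1/125))*(-4637 + (28 + 1702)))/(-14469) = ((33986 + (-3 - 8/25))*(-4637 + 1730))*(-1/14469) = ((33986 - 83/25)*(-2907))*(-1/14469) = ((849567/25)*(-2907))*(-1/14469) = -2469691269/25*(-1/14469) = 823230423/120575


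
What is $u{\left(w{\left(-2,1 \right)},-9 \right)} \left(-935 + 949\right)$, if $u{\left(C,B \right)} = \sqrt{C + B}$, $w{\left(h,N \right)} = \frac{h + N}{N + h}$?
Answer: $28 i \sqrt{2} \approx 39.598 i$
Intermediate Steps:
$w{\left(h,N \right)} = 1$ ($w{\left(h,N \right)} = \frac{N + h}{N + h} = 1$)
$u{\left(C,B \right)} = \sqrt{B + C}$
$u{\left(w{\left(-2,1 \right)},-9 \right)} \left(-935 + 949\right) = \sqrt{-9 + 1} \left(-935 + 949\right) = \sqrt{-8} \cdot 14 = 2 i \sqrt{2} \cdot 14 = 28 i \sqrt{2}$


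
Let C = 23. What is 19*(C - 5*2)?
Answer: 247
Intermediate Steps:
19*(C - 5*2) = 19*(23 - 5*2) = 19*(23 - 10) = 19*13 = 247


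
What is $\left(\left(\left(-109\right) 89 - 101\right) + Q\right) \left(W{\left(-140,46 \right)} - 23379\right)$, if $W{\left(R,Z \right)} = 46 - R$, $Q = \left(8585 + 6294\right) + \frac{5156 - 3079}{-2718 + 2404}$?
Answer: $- \frac{36925598493}{314} \approx -1.176 \cdot 10^{8}$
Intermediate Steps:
$Q = \frac{4669929}{314}$ ($Q = 14879 + \frac{2077}{-314} = 14879 + 2077 \left(- \frac{1}{314}\right) = 14879 - \frac{2077}{314} = \frac{4669929}{314} \approx 14872.0$)
$\left(\left(\left(-109\right) 89 - 101\right) + Q\right) \left(W{\left(-140,46 \right)} - 23379\right) = \left(\left(\left(-109\right) 89 - 101\right) + \frac{4669929}{314}\right) \left(\left(46 - -140\right) - 23379\right) = \left(\left(-9701 - 101\right) + \frac{4669929}{314}\right) \left(\left(46 + 140\right) - 23379\right) = \left(-9802 + \frac{4669929}{314}\right) \left(186 - 23379\right) = \frac{1592101}{314} \left(-23193\right) = - \frac{36925598493}{314}$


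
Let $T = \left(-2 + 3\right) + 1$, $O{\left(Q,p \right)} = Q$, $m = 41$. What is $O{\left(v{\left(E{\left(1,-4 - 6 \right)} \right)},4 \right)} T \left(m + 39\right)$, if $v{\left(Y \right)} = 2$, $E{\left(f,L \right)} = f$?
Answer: $320$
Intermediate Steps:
$T = 2$ ($T = 1 + 1 = 2$)
$O{\left(v{\left(E{\left(1,-4 - 6 \right)} \right)},4 \right)} T \left(m + 39\right) = 2 \cdot 2 \left(41 + 39\right) = 4 \cdot 80 = 320$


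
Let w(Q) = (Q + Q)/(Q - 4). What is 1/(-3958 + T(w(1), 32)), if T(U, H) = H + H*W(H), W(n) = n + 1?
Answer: -1/2870 ≈ -0.00034843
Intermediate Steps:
W(n) = 1 + n
w(Q) = 2*Q/(-4 + Q) (w(Q) = (2*Q)/(-4 + Q) = 2*Q/(-4 + Q))
T(U, H) = H + H*(1 + H)
1/(-3958 + T(w(1), 32)) = 1/(-3958 + 32*(2 + 32)) = 1/(-3958 + 32*34) = 1/(-3958 + 1088) = 1/(-2870) = -1/2870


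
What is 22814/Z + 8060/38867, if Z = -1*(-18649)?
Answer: 61001334/42637099 ≈ 1.4307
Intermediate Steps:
Z = 18649
22814/Z + 8060/38867 = 22814/18649 + 8060/38867 = 22814*(1/18649) + 8060*(1/38867) = 1342/1097 + 8060/38867 = 61001334/42637099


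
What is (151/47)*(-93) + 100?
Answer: -9343/47 ≈ -198.79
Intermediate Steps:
(151/47)*(-93) + 100 = -14043/47 + 100 = -9343/47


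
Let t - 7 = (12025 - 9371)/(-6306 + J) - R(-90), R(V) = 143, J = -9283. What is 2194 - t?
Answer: 36325024/15589 ≈ 2330.2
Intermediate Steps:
t = -2122758/15589 (t = 7 + ((12025 - 9371)/(-6306 - 9283) - 1*143) = 7 + (2654/(-15589) - 143) = 7 + (2654*(-1/15589) - 143) = 7 + (-2654/15589 - 143) = 7 - 2231881/15589 = -2122758/15589 ≈ -136.17)
2194 - t = 2194 - 1*(-2122758/15589) = 2194 + 2122758/15589 = 36325024/15589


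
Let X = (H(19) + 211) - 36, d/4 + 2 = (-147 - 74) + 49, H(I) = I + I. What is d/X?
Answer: -232/71 ≈ -3.2676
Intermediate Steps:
H(I) = 2*I
d = -696 (d = -8 + 4*((-147 - 74) + 49) = -8 + 4*(-221 + 49) = -8 + 4*(-172) = -8 - 688 = -696)
X = 213 (X = (2*19 + 211) - 36 = (38 + 211) - 36 = 249 - 36 = 213)
d/X = -696/213 = -696*1/213 = -232/71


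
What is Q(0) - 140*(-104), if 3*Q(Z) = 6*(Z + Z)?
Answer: 14560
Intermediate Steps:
Q(Z) = 4*Z (Q(Z) = (6*(Z + Z))/3 = (6*(2*Z))/3 = (12*Z)/3 = 4*Z)
Q(0) - 140*(-104) = 4*0 - 140*(-104) = 0 + 14560 = 14560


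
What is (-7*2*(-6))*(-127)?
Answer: -10668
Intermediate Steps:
(-7*2*(-6))*(-127) = -14*(-6)*(-127) = 84*(-127) = -10668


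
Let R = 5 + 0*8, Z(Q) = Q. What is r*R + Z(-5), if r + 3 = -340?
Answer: -1720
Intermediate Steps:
R = 5 (R = 5 + 0 = 5)
r = -343 (r = -3 - 340 = -343)
r*R + Z(-5) = -343*5 - 5 = -1715 - 5 = -1720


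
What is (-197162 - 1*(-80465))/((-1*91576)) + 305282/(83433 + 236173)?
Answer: 32626782907/14634119528 ≈ 2.2295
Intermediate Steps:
(-197162 - 1*(-80465))/((-1*91576)) + 305282/(83433 + 236173) = (-197162 + 80465)/(-91576) + 305282/319606 = -116697*(-1/91576) + 305282*(1/319606) = 116697/91576 + 152641/159803 = 32626782907/14634119528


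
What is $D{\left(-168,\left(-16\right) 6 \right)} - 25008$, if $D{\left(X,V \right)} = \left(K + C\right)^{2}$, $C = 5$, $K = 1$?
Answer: $-24972$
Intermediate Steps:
$D{\left(X,V \right)} = 36$ ($D{\left(X,V \right)} = \left(1 + 5\right)^{2} = 6^{2} = 36$)
$D{\left(-168,\left(-16\right) 6 \right)} - 25008 = 36 - 25008 = -24972$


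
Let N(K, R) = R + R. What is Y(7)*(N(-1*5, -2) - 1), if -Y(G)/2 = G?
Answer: 70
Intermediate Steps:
N(K, R) = 2*R
Y(G) = -2*G
Y(7)*(N(-1*5, -2) - 1) = (-2*7)*(2*(-2) - 1) = -14*(-4 - 1) = -14*(-5) = 70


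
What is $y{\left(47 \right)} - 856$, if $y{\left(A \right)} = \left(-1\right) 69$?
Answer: $-925$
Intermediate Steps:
$y{\left(A \right)} = -69$
$y{\left(47 \right)} - 856 = -69 - 856 = -925$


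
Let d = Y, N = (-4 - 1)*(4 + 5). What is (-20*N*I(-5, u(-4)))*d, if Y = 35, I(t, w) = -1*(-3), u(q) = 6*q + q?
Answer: 94500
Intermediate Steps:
u(q) = 7*q
N = -45 (N = -5*9 = -45)
I(t, w) = 3
d = 35
(-20*N*I(-5, u(-4)))*d = -(-900)*3*35 = -20*(-135)*35 = 2700*35 = 94500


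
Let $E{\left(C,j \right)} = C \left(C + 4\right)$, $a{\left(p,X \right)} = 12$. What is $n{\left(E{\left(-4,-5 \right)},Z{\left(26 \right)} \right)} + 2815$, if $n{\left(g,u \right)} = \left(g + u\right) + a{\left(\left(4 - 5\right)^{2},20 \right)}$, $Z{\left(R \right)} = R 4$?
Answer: $2931$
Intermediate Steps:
$E{\left(C,j \right)} = C \left(4 + C\right)$
$Z{\left(R \right)} = 4 R$
$n{\left(g,u \right)} = 12 + g + u$ ($n{\left(g,u \right)} = \left(g + u\right) + 12 = 12 + g + u$)
$n{\left(E{\left(-4,-5 \right)},Z{\left(26 \right)} \right)} + 2815 = \left(12 - 4 \left(4 - 4\right) + 4 \cdot 26\right) + 2815 = \left(12 - 0 + 104\right) + 2815 = \left(12 + 0 + 104\right) + 2815 = 116 + 2815 = 2931$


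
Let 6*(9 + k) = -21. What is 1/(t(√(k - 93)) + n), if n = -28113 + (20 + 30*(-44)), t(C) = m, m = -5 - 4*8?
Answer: -1/29450 ≈ -3.3956e-5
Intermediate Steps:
k = -25/2 (k = -9 + (⅙)*(-21) = -9 - 7/2 = -25/2 ≈ -12.500)
m = -37 (m = -5 - 32 = -37)
t(C) = -37
n = -29413 (n = -28113 + (20 - 1320) = -28113 - 1300 = -29413)
1/(t(√(k - 93)) + n) = 1/(-37 - 29413) = 1/(-29450) = -1/29450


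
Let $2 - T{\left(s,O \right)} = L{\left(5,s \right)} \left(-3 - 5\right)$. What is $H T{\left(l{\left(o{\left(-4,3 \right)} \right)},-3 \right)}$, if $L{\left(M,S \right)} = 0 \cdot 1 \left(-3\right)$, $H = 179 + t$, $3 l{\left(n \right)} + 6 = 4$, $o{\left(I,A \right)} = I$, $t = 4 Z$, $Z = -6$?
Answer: $310$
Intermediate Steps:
$t = -24$ ($t = 4 \left(-6\right) = -24$)
$l{\left(n \right)} = - \frac{2}{3}$ ($l{\left(n \right)} = -2 + \frac{1}{3} \cdot 4 = -2 + \frac{4}{3} = - \frac{2}{3}$)
$H = 155$ ($H = 179 - 24 = 155$)
$L{\left(M,S \right)} = 0$ ($L{\left(M,S \right)} = 0 \left(-3\right) = 0$)
$T{\left(s,O \right)} = 2$ ($T{\left(s,O \right)} = 2 - 0 \left(-3 - 5\right) = 2 - 0 \left(-8\right) = 2 - 0 = 2 + 0 = 2$)
$H T{\left(l{\left(o{\left(-4,3 \right)} \right)},-3 \right)} = 155 \cdot 2 = 310$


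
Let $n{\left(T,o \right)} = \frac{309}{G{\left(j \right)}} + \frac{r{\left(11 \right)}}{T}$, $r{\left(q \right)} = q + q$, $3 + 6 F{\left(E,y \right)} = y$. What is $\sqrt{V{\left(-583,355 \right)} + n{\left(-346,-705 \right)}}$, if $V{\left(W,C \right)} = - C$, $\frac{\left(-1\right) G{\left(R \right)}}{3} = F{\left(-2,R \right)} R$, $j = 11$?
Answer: $\frac{7 i \sqrt{107041847}}{3806} \approx 19.029 i$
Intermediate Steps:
$F{\left(E,y \right)} = - \frac{1}{2} + \frac{y}{6}$
$r{\left(q \right)} = 2 q$
$G{\left(R \right)} = - 3 R \left(- \frac{1}{2} + \frac{R}{6}\right)$ ($G{\left(R \right)} = - 3 \left(- \frac{1}{2} + \frac{R}{6}\right) R = - 3 R \left(- \frac{1}{2} + \frac{R}{6}\right)$)
$n{\left(T,o \right)} = - \frac{309}{44} + \frac{22}{T}$ ($n{\left(T,o \right)} = \frac{309}{\frac{1}{2} \cdot 11 \left(3 - 11\right)} + \frac{2 \cdot 11}{T} = \frac{309}{\frac{1}{2} \cdot 11 \left(3 - 11\right)} + \frac{22}{T} = \frac{309}{\frac{1}{2} \cdot 11 \left(-8\right)} + \frac{22}{T} = \frac{309}{-44} + \frac{22}{T} = 309 \left(- \frac{1}{44}\right) + \frac{22}{T} = - \frac{309}{44} + \frac{22}{T}$)
$\sqrt{V{\left(-583,355 \right)} + n{\left(-346,-705 \right)}} = \sqrt{\left(-1\right) 355 - \left(\frac{309}{44} - \frac{22}{-346}\right)} = \sqrt{-355 + \left(- \frac{309}{44} + 22 \left(- \frac{1}{346}\right)\right)} = \sqrt{-355 - \frac{53941}{7612}} = \sqrt{- \frac{2756201}{7612}} = \frac{7 i \sqrt{107041847}}{3806}$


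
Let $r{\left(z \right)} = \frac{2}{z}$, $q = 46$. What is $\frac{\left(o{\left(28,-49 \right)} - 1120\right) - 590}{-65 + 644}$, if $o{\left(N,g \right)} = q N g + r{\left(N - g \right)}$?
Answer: $- \frac{1663764}{14861} \approx -111.96$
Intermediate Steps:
$o{\left(N,g \right)} = \frac{2}{N - g} + 46 N g$ ($o{\left(N,g \right)} = 46 N g + \frac{2}{N - g} = \frac{2}{N - g} + 46 N g$)
$\frac{\left(o{\left(28,-49 \right)} - 1120\right) - 590}{-65 + 644} = \frac{\left(\frac{2 \left(1 + 23 \cdot 28 \left(-49\right) \left(28 - -49\right)\right)}{28 - -49} - 1120\right) - 590}{-65 + 644} = \frac{\left(\frac{2 \left(1 + 23 \cdot 28 \left(-49\right) \left(28 + 49\right)\right)}{28 + 49} - 1120\right) - 590}{579} = \left(\left(\frac{2 \left(1 + 23 \cdot 28 \left(-49\right) 77\right)}{77} - 1120\right) - 590\right) \frac{1}{579} = \left(\left(2 \cdot \frac{1}{77} \left(1 - 2429812\right) - 1120\right) - 590\right) \frac{1}{579} = \left(\left(2 \cdot \frac{1}{77} \left(-2429811\right) - 1120\right) - 590\right) \frac{1}{579} = \left(\left(- \frac{4859622}{77} - 1120\right) - 590\right) \frac{1}{579} = \left(- \frac{4945862}{77} - 590\right) \frac{1}{579} = \left(- \frac{4991292}{77}\right) \frac{1}{579} = - \frac{1663764}{14861}$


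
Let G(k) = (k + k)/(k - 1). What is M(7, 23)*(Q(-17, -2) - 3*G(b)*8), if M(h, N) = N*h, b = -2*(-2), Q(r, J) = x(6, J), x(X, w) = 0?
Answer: -10304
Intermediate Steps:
Q(r, J) = 0
b = 4
G(k) = 2*k/(-1 + k) (G(k) = (2*k)/(-1 + k) = 2*k/(-1 + k))
M(7, 23)*(Q(-17, -2) - 3*G(b)*8) = (23*7)*(0 - 6*4/(-1 + 4)*8) = 161*(0 - 6*4/3*8) = 161*(0 - 3*8/3*8) = 161*(0 - 8*8) = 161*(0 - 64) = 161*(-64) = -10304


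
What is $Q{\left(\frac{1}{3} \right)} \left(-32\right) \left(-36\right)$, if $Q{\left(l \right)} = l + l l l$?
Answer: $\frac{1280}{3} \approx 426.67$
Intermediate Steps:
$Q{\left(l \right)} = l + l^{3}$ ($Q{\left(l \right)} = l + l l^{2} = l + l^{3}$)
$Q{\left(\frac{1}{3} \right)} \left(-32\right) \left(-36\right) = \left(\frac{1}{3} + \left(\frac{1}{3}\right)^{3}\right) \left(-32\right) \left(-36\right) = \left(\frac{1}{3} + \frac{1}{27}\right) \left(-32\right) \left(-36\right) = \frac{10}{27} \left(-32\right) \left(-36\right) = \left(- \frac{320}{27}\right) \left(-36\right) = \frac{1280}{3}$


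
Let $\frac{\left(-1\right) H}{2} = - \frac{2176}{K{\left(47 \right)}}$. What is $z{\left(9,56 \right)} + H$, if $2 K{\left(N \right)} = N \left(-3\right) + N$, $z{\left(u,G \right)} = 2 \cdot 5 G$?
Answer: $\frac{21968}{47} \approx 467.4$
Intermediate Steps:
$z{\left(u,G \right)} = 10 G$
$K{\left(N \right)} = - N$ ($K{\left(N \right)} = \frac{N \left(-3\right) + N}{2} = \frac{- 3 N + N}{2} = \frac{\left(-2\right) N}{2} = - N$)
$H = - \frac{4352}{47}$ ($H = - 2 \left(- \frac{2176}{\left(-1\right) 47}\right) = - 2 \left(- \frac{2176}{-47}\right) = - 2 \left(\left(-2176\right) \left(- \frac{1}{47}\right)\right) = \left(-2\right) \frac{2176}{47} = - \frac{4352}{47} \approx -92.596$)
$z{\left(9,56 \right)} + H = 10 \cdot 56 - \frac{4352}{47} = 560 - \frac{4352}{47} = \frac{21968}{47}$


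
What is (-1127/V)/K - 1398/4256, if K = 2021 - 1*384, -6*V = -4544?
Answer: -162935019/494662112 ≈ -0.32939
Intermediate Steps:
V = 2272/3 (V = -1/6*(-4544) = 2272/3 ≈ 757.33)
K = 1637 (K = 2021 - 384 = 1637)
(-1127/V)/K - 1398/4256 = -1127/2272/3/1637 - 1398/4256 = -1127*3/2272*(1/1637) - 1398*1/4256 = -3381/2272*1/1637 - 699/2128 = -3381/3719264 - 699/2128 = -162935019/494662112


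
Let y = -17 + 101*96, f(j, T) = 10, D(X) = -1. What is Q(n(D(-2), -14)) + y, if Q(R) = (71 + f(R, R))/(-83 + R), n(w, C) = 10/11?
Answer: 2913082/301 ≈ 9678.0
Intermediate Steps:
n(w, C) = 10/11 (n(w, C) = 10*(1/11) = 10/11)
Q(R) = 81/(-83 + R) (Q(R) = (71 + 10)/(-83 + R) = 81/(-83 + R))
y = 9679 (y = -17 + 9696 = 9679)
Q(n(D(-2), -14)) + y = 81/(-83 + 10/11) + 9679 = 81/(-903/11) + 9679 = 81*(-11/903) + 9679 = -297/301 + 9679 = 2913082/301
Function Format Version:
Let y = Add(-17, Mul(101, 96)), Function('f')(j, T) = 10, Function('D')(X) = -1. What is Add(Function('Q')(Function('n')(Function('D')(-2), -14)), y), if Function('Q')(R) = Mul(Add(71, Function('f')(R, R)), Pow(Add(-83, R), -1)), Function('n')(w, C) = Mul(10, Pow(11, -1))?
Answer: Rational(2913082, 301) ≈ 9678.0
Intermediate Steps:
Function('n')(w, C) = Rational(10, 11) (Function('n')(w, C) = Mul(10, Rational(1, 11)) = Rational(10, 11))
Function('Q')(R) = Mul(81, Pow(Add(-83, R), -1)) (Function('Q')(R) = Mul(Add(71, 10), Pow(Add(-83, R), -1)) = Mul(81, Pow(Add(-83, R), -1)))
y = 9679 (y = Add(-17, 9696) = 9679)
Add(Function('Q')(Function('n')(Function('D')(-2), -14)), y) = Add(Mul(81, Pow(Add(-83, Rational(10, 11)), -1)), 9679) = Add(Mul(81, Pow(Rational(-903, 11), -1)), 9679) = Add(Mul(81, Rational(-11, 903)), 9679) = Add(Rational(-297, 301), 9679) = Rational(2913082, 301)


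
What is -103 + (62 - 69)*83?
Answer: -684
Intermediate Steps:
-103 + (62 - 69)*83 = -103 - 7*83 = -103 - 581 = -684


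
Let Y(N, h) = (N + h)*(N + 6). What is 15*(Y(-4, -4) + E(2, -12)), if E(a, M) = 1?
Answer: -225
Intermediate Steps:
Y(N, h) = (6 + N)*(N + h) (Y(N, h) = (N + h)*(6 + N) = (6 + N)*(N + h))
15*(Y(-4, -4) + E(2, -12)) = 15*(((-4)**2 + 6*(-4) + 6*(-4) - 4*(-4)) + 1) = 15*((16 - 24 - 24 + 16) + 1) = 15*(-16 + 1) = 15*(-15) = -225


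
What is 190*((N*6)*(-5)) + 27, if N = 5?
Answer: -28473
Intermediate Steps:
190*((N*6)*(-5)) + 27 = 190*((5*6)*(-5)) + 27 = 190*(30*(-5)) + 27 = 190*(-150) + 27 = -28500 + 27 = -28473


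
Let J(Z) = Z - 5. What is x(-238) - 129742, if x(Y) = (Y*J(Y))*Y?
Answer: -13894234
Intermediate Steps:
J(Z) = -5 + Z
x(Y) = Y²*(-5 + Y) (x(Y) = (Y*(-5 + Y))*Y = Y²*(-5 + Y))
x(-238) - 129742 = (-238)²*(-5 - 238) - 129742 = 56644*(-243) - 129742 = -13764492 - 129742 = -13894234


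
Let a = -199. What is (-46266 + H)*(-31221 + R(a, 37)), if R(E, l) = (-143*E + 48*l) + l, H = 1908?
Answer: 42184458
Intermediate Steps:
R(E, l) = -143*E + 49*l
(-46266 + H)*(-31221 + R(a, 37)) = (-46266 + 1908)*(-31221 + (-143*(-199) + 49*37)) = -44358*(-31221 + (28457 + 1813)) = -44358*(-31221 + 30270) = -44358*(-951) = 42184458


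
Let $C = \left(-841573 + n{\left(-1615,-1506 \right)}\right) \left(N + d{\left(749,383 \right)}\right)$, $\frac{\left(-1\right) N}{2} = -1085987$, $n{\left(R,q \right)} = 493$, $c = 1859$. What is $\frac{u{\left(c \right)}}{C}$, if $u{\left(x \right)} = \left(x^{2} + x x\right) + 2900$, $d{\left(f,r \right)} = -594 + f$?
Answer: $- \frac{3457331}{913467129660} \approx -3.7848 \cdot 10^{-6}$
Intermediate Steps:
$N = 2171974$ ($N = \left(-2\right) \left(-1085987\right) = 2171974$)
$u{\left(x \right)} = 2900 + 2 x^{2}$ ($u{\left(x \right)} = \left(x^{2} + x^{2}\right) + 2900 = 2 x^{2} + 2900 = 2900 + 2 x^{2}$)
$C = -1826934259320$ ($C = \left(-841573 + 493\right) \left(2171974 + \left(-594 + 749\right)\right) = - 841080 \left(2171974 + 155\right) = \left(-841080\right) 2172129 = -1826934259320$)
$\frac{u{\left(c \right)}}{C} = \frac{2900 + 2 \cdot 1859^{2}}{-1826934259320} = \left(2900 + 2 \cdot 3455881\right) \left(- \frac{1}{1826934259320}\right) = \left(2900 + 6911762\right) \left(- \frac{1}{1826934259320}\right) = 6914662 \left(- \frac{1}{1826934259320}\right) = - \frac{3457331}{913467129660}$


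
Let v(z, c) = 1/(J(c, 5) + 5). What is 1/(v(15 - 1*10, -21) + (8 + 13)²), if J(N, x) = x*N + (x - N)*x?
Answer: 30/13231 ≈ 0.0022674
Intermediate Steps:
J(N, x) = N*x + x*(x - N)
v(z, c) = 1/30 (v(z, c) = 1/(5² + 5) = 1/(25 + 5) = 1/30)
1/(v(15 - 1*10, -21) + (8 + 13)²) = 1/(1/30 + (8 + 13)²) = 1/(1/30 + 21²) = 1/(1/30 + 441) = 1/(13231/30) = 30/13231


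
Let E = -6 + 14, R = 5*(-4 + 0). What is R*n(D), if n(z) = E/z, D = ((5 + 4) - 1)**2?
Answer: -5/2 ≈ -2.5000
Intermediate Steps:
R = -20 (R = 5*(-4) = -20)
D = 64 (D = (9 - 1)**2 = 8**2 = 64)
E = 8
n(z) = 8/z
R*n(D) = -160/64 = -20*1/8 = -5/2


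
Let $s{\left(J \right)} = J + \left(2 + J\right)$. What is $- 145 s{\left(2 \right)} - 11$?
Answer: $-881$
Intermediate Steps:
$s{\left(J \right)} = 2 + 2 J$
$- 145 s{\left(2 \right)} - 11 = - 145 \left(2 + 2 \cdot 2\right) - 11 = - 145 \left(2 + 4\right) - 11 = \left(-145\right) 6 - 11 = -870 - 11 = -881$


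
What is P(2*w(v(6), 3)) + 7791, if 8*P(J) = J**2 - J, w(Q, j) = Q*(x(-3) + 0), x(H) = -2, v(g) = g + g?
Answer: 8085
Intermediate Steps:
v(g) = 2*g
w(Q, j) = -2*Q (w(Q, j) = Q*(-2 + 0) = Q*(-2) = -2*Q)
P(J) = -J/8 + J**2/8 (P(J) = (J**2 - J)/8 = -J/8 + J**2/8)
P(2*w(v(6), 3)) + 7791 = (2*(-4*6))*(-1 + 2*(-4*6))/8 + 7791 = (2*(-2*12))*(-1 + 2*(-2*12))/8 + 7791 = (2*(-24))*(-1 + 2*(-24))/8 + 7791 = (1/8)*(-48)*(-1 - 48) + 7791 = (1/8)*(-48)*(-49) + 7791 = 294 + 7791 = 8085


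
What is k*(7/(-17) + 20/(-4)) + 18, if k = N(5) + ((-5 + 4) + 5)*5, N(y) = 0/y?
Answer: -1534/17 ≈ -90.235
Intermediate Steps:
N(y) = 0
k = 20 (k = 0 + ((-5 + 4) + 5)*5 = 0 + (-1 + 5)*5 = 0 + 4*5 = 0 + 20 = 20)
k*(7/(-17) + 20/(-4)) + 18 = 20*(7/(-17) + 20/(-4)) + 18 = 20*(7*(-1/17) + 20*(-¼)) + 18 = 20*(-7/17 - 5) + 18 = 20*(-92/17) + 18 = -1840/17 + 18 = -1534/17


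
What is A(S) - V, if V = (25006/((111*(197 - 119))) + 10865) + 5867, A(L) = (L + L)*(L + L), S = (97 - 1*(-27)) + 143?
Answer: 1161994993/4329 ≈ 2.6842e+5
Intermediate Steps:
S = 267 (S = (97 + 27) + 143 = 124 + 143 = 267)
A(L) = 4*L**2 (A(L) = (2*L)*(2*L) = 4*L**2)
V = 72445331/4329 (V = (25006/((111*78)) + 10865) + 5867 = (25006/8658 + 10865) + 5867 = (25006*(1/8658) + 10865) + 5867 = (12503/4329 + 10865) + 5867 = 47047088/4329 + 5867 = 72445331/4329 ≈ 16735.)
A(S) - V = 4*267**2 - 1*72445331/4329 = 4*71289 - 72445331/4329 = 285156 - 72445331/4329 = 1161994993/4329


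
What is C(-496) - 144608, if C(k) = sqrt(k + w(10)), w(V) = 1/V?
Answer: -144608 + 3*I*sqrt(5510)/10 ≈ -1.4461e+5 + 22.269*I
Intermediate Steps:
C(k) = sqrt(1/10 + k) (C(k) = sqrt(k + 1/10) = sqrt(1/10 + k))
C(-496) - 144608 = sqrt(10 + 100*(-496))/10 - 144608 = sqrt(10 - 49600)/10 - 144608 = sqrt(-49590)/10 - 144608 = (3*I*sqrt(5510))/10 - 144608 = 3*I*sqrt(5510)/10 - 144608 = -144608 + 3*I*sqrt(5510)/10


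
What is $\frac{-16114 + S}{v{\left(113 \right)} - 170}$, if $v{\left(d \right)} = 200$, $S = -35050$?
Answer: $- \frac{25582}{15} \approx -1705.5$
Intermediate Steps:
$\frac{-16114 + S}{v{\left(113 \right)} - 170} = \frac{-16114 - 35050}{200 - 170} = - \frac{51164}{200 - 170} = - \frac{51164}{30} = \left(-51164\right) \frac{1}{30} = - \frac{25582}{15}$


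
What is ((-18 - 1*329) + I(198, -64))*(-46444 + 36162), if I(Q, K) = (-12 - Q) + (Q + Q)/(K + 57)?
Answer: 44161190/7 ≈ 6.3087e+6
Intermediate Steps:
I(Q, K) = -12 - Q + 2*Q/(57 + K) (I(Q, K) = (-12 - Q) + (2*Q)/(57 + K) = (-12 - Q) + 2*Q/(57 + K) = -12 - Q + 2*Q/(57 + K))
((-18 - 1*329) + I(198, -64))*(-46444 + 36162) = ((-18 - 1*329) + (-684 - 55*198 - 12*(-64) - 1*(-64)*198)/(57 - 64))*(-46444 + 36162) = ((-18 - 329) + (-684 - 10890 + 768 + 12672)/(-7))*(-10282) = (-347 - ⅐*1866)*(-10282) = (-347 - 1866/7)*(-10282) = -4295/7*(-10282) = 44161190/7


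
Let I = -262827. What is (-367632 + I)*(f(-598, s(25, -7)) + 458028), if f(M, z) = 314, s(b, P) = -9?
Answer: -288965838978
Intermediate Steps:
(-367632 + I)*(f(-598, s(25, -7)) + 458028) = (-367632 - 262827)*(314 + 458028) = -630459*458342 = -288965838978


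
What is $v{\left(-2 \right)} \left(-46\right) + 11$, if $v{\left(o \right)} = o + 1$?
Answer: $57$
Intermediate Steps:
$v{\left(o \right)} = 1 + o$
$v{\left(-2 \right)} \left(-46\right) + 11 = \left(1 - 2\right) \left(-46\right) + 11 = \left(-1\right) \left(-46\right) + 11 = 46 + 11 = 57$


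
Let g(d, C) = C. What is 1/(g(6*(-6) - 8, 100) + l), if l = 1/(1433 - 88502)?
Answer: 87069/8706899 ≈ 0.010000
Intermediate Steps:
l = -1/87069 (l = 1/(-87069) = -1/87069 ≈ -1.1485e-5)
1/(g(6*(-6) - 8, 100) + l) = 1/(100 - 1/87069) = 1/(8706899/87069) = 87069/8706899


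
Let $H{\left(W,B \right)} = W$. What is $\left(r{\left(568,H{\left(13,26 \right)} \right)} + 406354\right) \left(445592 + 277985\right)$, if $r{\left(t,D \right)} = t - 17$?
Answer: $294427099185$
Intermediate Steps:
$r{\left(t,D \right)} = -17 + t$
$\left(r{\left(568,H{\left(13,26 \right)} \right)} + 406354\right) \left(445592 + 277985\right) = \left(\left(-17 + 568\right) + 406354\right) \left(445592 + 277985\right) = \left(551 + 406354\right) 723577 = 406905 \cdot 723577 = 294427099185$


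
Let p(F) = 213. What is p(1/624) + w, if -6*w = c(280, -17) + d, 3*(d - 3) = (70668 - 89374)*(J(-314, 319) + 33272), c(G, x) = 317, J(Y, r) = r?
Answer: 104726020/3 ≈ 3.4909e+7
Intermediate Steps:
d = -209451079 (d = 3 + ((70668 - 89374)*(319 + 33272))/3 = 3 + (-18706*33591)/3 = 3 + (⅓)*(-628353246) = 3 - 209451082 = -209451079)
w = 104725381/3 (w = -(317 - 209451079)/6 = -⅙*(-209450762) = 104725381/3 ≈ 3.4908e+7)
p(1/624) + w = 213 + 104725381/3 = 104726020/3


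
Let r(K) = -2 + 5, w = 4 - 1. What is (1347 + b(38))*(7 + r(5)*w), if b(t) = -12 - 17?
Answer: 21088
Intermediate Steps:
w = 3
r(K) = 3
b(t) = -29
(1347 + b(38))*(7 + r(5)*w) = (1347 - 29)*(7 + 3*3) = 1318*(7 + 9) = 1318*16 = 21088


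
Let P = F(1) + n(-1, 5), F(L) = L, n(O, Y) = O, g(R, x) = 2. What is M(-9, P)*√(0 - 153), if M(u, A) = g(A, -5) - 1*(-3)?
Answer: 15*I*√17 ≈ 61.847*I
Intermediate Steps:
P = 0 (P = 1 - 1 = 0)
M(u, A) = 5 (M(u, A) = 2 - 1*(-3) = 2 + 3 = 5)
M(-9, P)*√(0 - 153) = 5*√(0 - 153) = 5*√(-153) = 5*(3*I*√17) = 15*I*√17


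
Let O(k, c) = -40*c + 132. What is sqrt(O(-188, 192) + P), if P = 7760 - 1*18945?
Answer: I*sqrt(18733) ≈ 136.87*I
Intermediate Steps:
P = -11185 (P = 7760 - 18945 = -11185)
O(k, c) = 132 - 40*c
sqrt(O(-188, 192) + P) = sqrt((132 - 40*192) - 11185) = sqrt((132 - 7680) - 11185) = sqrt(-7548 - 11185) = sqrt(-18733) = I*sqrt(18733)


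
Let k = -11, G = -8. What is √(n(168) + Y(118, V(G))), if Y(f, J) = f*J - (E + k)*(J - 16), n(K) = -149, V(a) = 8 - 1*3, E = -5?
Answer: √265 ≈ 16.279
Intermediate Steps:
V(a) = 5 (V(a) = 8 - 3 = 5)
Y(f, J) = -256 + 16*J + J*f (Y(f, J) = f*J - (-5 - 11)*(J - 16) = J*f - (-16)*(-16 + J) = J*f - (256 - 16*J) = J*f + (-256 + 16*J) = -256 + 16*J + J*f)
√(n(168) + Y(118, V(G))) = √(-149 + (-256 + 16*5 + 5*118)) = √(-149 + (-256 + 80 + 590)) = √(-149 + 414) = √265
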